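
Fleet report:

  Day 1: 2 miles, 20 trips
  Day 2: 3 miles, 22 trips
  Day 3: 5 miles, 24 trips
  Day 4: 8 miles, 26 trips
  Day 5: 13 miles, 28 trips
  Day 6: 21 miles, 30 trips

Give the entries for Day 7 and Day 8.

34 miles, 32 trips; 55 miles, 34 trips

Miles: each term is the sum of the two before it, so 2, 3, 5, 8, 13, 21 → 34 → 55.
Trips: 20, 22, 24, 26, 28, 30 → 32 → 34 (+2 each step).
Putting the parts together: 34 miles, 32 trips and then 55 miles, 34 trips.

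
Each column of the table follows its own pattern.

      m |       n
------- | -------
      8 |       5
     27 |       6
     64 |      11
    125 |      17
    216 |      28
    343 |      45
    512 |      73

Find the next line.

Column m goes 8, 27, 64, 125, 216, 343, 512 → 729 (perfect cubes: 2³, 3³, 4³, …).
Column n goes 5, 6, 11, 17, 28, 45, 73 → 118 (each term is the sum of the two before it).
Combining the parts gives 729  118.

729  118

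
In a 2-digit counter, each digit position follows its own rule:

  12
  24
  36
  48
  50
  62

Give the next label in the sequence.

First digit: 1, 2, 3, 4, 5, 6 → 7 (+1 each step, mod 10).
Second digit: +2 each step, mod 10; 2, 4, 6, 8, 0, 2 → 4.
Putting it together: 74.

74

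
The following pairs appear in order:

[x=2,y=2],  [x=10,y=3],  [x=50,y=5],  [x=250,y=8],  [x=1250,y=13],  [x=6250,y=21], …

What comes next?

For the x, ×5 each step: 2, 10, 50, 250, 1250, 6250 → 31250.
Y: each term is the sum of the two before it; 2, 3, 5, 8, 13, 21 → 34.
So the next pair is [x=31250,y=34].

[x=31250,y=34]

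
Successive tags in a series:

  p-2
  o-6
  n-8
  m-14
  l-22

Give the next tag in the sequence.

k-36

Letter: letters move back 1 place in the alphabet, so p, o, n, m, l → k.
Second component goes 2, 6, 8, 14, 22 → 36 (each term is the sum of the two before it).
So the next tag is k-36.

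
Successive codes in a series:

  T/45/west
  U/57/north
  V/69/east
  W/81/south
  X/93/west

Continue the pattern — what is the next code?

Letter — letters move forward 1 place in the alphabet: T, U, V, W, X → Y.
Second component — +12 each step: 45, 57, 69, 81, 93 → 105.
Direction goes west, north, east, south, west → north (repeats west → north → east → south).
Putting it together: Y/105/north.

Y/105/north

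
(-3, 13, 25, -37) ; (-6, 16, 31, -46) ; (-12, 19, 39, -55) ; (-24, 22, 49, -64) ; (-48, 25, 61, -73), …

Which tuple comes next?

(-96, 28, 75, -82)

First component: -3, -6, -12, -24, -48 → -96 (×2 each step).
Second component: +3 each step, so 13, 16, 19, 22, 25 → 28.
Third component: 25, 31, 39, 49, 61 → 75 (differences are 6, 8, 10, … (increasing by 2 each time)).
Fourth component: -37, -46, -55, -64, -73 → -82 (−9 each step).
So the next tuple is (-96, 28, 75, -82).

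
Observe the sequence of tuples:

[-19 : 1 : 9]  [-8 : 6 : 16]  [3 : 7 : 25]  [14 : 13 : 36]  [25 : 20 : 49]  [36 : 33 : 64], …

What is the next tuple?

[47 : 53 : 81]

First entry — +11 each step: -19, -8, 3, 14, 25, 36 → 47.
Second entry: each term is the sum of the two before it, so 1, 6, 7, 13, 20, 33 → 53.
Third entry: perfect squares: 3², 4², 5², …; 9, 16, 25, 36, 49, 64 → 81.
So the next tuple is [47 : 53 : 81].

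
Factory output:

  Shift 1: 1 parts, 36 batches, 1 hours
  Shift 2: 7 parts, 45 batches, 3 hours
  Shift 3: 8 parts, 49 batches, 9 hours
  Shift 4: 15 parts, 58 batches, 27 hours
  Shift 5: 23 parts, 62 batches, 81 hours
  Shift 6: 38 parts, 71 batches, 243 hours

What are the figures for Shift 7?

Parts goes 1, 7, 8, 15, 23, 38 → 61 (each term is the sum of the two before it).
Batches goes 36, 45, 49, 58, 62, 71 → 75 (alternating steps +9, +4, +9, +4, …).
Hours: ×3 each step; 1, 3, 9, 27, 81, 243 → 729.
Putting it together: 61 parts, 75 batches, 729 hours.

61 parts, 75 batches, 729 hours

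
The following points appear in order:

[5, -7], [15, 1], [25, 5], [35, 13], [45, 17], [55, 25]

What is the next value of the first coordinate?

65

First coordinate: +10 each step; 5, 15, 25, 35, 45, 55 → 65.
Second coordinate: -7, 1, 5, 13, 17, 25 → 29 (alternating steps +8, +4, +8, +4, …).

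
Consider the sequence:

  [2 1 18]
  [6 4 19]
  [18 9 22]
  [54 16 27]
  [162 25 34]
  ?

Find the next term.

First entry: ×3 each step; 2, 6, 18, 54, 162 → 486.
Second entry: perfect squares: 1², 2², 3², …; 1, 4, 9, 16, 25 → 36.
For the third entry, differences are 1, 3, 5, … (increasing by 2 each time): 18, 19, 22, 27, 34 → 43.
Combining the parts gives [486 36 43].

[486 36 43]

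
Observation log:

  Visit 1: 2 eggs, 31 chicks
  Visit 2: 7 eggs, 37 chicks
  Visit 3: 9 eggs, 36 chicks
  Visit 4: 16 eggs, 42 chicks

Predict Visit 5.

25 eggs, 41 chicks

Eggs goes 2, 7, 9, 16 → 25 (each term is the sum of the two before it).
Chicks — alternating steps +6, −1, +6, −1, …: 31, 37, 36, 42 → 41.
So the next line is 25 eggs, 41 chicks.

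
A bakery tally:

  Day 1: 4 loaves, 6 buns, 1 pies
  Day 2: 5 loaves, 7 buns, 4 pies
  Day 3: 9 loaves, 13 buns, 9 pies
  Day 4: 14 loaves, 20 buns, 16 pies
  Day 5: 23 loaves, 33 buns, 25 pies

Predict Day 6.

37 loaves, 53 buns, 36 pies

Loaves — each term is the sum of the two before it: 4, 5, 9, 14, 23 → 37.
Buns — each term is the sum of the two before it: 6, 7, 13, 20, 33 → 53.
Pies: perfect squares: 1², 2², 3², …; 1, 4, 9, 16, 25 → 36.
So the next line is 37 loaves, 53 buns, 36 pies.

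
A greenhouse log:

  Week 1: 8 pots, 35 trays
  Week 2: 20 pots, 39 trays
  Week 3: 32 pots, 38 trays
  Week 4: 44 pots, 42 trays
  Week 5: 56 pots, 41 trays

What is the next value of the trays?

Pots goes 8, 20, 32, 44, 56 → 68 (+12 each step).
Trays: alternating steps +4, −1, +4, −1, …; 35, 39, 38, 42, 41 → 45.

45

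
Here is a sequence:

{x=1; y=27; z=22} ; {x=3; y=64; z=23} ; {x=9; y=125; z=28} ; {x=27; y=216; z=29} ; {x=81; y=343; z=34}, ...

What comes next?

{x=243; y=512; z=35}

X: ×3 each step; 1, 3, 9, 27, 81 → 243.
Y: 27, 64, 125, 216, 343 → 512 (perfect cubes: 3³, 4³, 5³, …).
Z goes 22, 23, 28, 29, 34 → 35 (alternating steps +1, +5, +1, +5, …).
Putting it together: {x=243; y=512; z=35}.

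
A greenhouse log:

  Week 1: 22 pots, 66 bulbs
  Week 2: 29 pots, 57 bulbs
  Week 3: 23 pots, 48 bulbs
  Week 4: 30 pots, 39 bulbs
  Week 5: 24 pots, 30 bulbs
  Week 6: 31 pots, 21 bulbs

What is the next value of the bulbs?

Bulbs — −9 each step: 66, 57, 48, 39, 30, 21 → 12.

12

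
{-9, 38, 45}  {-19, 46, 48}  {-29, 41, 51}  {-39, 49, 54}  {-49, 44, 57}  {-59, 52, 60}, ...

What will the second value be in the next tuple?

47

First value: -9, -19, -29, -39, -49, -59 → -69 (−10 each step).
Second value: 38, 46, 41, 49, 44, 52 → 47 (alternating steps +8, −5, +8, −5, …).
Third value: 45, 48, 51, 54, 57, 60 → 63 (+3 each step).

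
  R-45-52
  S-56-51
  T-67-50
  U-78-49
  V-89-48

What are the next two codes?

Letter — letters move forward 1 place in the alphabet: R, S, T, U, V → W → X.
Second component — +11 each step: 45, 56, 67, 78, 89 → 100 → 111.
Third component: 52, 51, 50, 49, 48 → 47 → 46 (−1 each step).
So the next two codes are W-100-47 and X-111-46.

W-100-47, X-111-46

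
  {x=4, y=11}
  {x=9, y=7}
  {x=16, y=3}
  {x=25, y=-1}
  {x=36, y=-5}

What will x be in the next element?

X goes 4, 9, 16, 25, 36 → 49 (perfect squares: 2², 3², 4², …).
For the y, −4 each step: 11, 7, 3, -1, -5 → -9.

49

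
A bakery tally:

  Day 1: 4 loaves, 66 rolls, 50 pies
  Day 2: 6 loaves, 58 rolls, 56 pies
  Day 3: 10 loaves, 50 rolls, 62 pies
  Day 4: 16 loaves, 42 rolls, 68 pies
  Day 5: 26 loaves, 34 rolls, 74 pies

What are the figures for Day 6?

Loaves goes 4, 6, 10, 16, 26 → 42 (each term is the sum of the two before it).
Rolls: −8 each step; 66, 58, 50, 42, 34 → 26.
Pies: 50, 56, 62, 68, 74 → 80 (+6 each step).
Putting it together: 42 loaves, 26 rolls, 80 pies.

42 loaves, 26 rolls, 80 pies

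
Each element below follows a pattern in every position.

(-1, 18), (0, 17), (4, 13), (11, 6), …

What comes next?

First entry goes -1, 0, 4, 11 → 21 (differences are 1, 4, 7, … (increasing by 3 each time)).
Second entry: together with the first entry always sums to 17, so 18, 17, 13, 6 → -4.
Putting it together: (21, -4).

(21, -4)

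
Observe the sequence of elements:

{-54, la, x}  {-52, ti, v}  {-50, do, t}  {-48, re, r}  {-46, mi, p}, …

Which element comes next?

First value goes -54, -52, -50, -48, -46 → -44 (+2 each step).
Note — runs through the solfège scale do→ti: la, ti, do, re, mi → fa.
Letter — letters move back 2 places in the alphabet: x, v, t, r, p → n.
So the next element is {-44, fa, n}.

{-44, fa, n}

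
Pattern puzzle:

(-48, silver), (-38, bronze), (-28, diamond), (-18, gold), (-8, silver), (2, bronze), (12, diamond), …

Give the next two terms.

(22, gold), (32, silver)

For the first entry, +10 each step: -48, -38, -28, -18, -8, 2, 12 → 22 → 32.
Rank goes silver, bronze, diamond, gold, silver, bronze, diamond → gold → silver (repeats silver → bronze → diamond → gold).
So the next two terms are (22, gold) and (32, silver).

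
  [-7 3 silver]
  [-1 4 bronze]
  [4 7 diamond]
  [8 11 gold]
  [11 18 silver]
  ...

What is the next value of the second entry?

29

Second entry — each term is the sum of the two before it: 3, 4, 7, 11, 18 → 29.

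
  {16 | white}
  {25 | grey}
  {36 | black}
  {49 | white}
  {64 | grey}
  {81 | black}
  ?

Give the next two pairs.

{100 | white}, {121 | grey}

First component goes 16, 25, 36, 49, 64, 81 → 100 → 121 (perfect squares: 4², 5², 6², …).
Shade: white, grey, black, white, grey, black → white → grey (repeats white → grey → black).
Putting the parts together: {100 | white} and then {121 | grey}.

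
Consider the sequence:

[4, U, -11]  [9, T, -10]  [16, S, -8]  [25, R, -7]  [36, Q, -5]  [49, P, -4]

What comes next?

First slot goes 4, 9, 16, 25, 36, 49 → 64 (perfect squares: 2², 3², 4², …).
Letter: letters move back 1 place in the alphabet, so U, T, S, R, Q, P → O.
Third slot: -11, -10, -8, -7, -5, -4 → -2 (alternating steps +1, +2, +1, +2, …).
Combining the parts gives [64, O, -2].

[64, O, -2]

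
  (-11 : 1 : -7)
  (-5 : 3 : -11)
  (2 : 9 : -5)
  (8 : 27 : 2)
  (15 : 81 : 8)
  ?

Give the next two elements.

(21 : 243 : 15), (28 : 729 : 21)

First component: -11, -5, 2, 8, 15 → 21 → 28 (alternating steps +6, +7, +6, +7, …).
Second component: ×3 each step, so 1, 3, 9, 27, 81 → 243 → 729.
Third component: -7, -11, -5, 2, 8 → 15 → 21 (always the previous value of the first component).
Putting the parts together: (21 : 243 : 15) and then (28 : 729 : 21).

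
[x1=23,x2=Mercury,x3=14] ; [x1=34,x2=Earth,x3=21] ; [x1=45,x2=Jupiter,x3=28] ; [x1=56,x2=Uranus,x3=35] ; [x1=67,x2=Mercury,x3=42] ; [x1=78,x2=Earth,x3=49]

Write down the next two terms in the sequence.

X1 — +11 each step: 23, 34, 45, 56, 67, 78 → 89 → 100.
X2: Mercury, Earth, Jupiter, Uranus, Mercury, Earth → Jupiter → Uranus (repeats Mercury → Earth → Jupiter → Uranus).
X3: +7 each step; 14, 21, 28, 35, 42, 49 → 56 → 63.
Putting the parts together: [x1=89,x2=Jupiter,x3=56] and then [x1=100,x2=Uranus,x3=63].

[x1=89,x2=Jupiter,x3=56], [x1=100,x2=Uranus,x3=63]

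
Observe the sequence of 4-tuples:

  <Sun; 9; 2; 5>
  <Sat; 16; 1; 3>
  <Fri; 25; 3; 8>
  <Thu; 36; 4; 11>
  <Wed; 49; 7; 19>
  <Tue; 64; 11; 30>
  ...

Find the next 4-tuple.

For the day, runs backward through the weekdays Mon→Sun: Sun, Sat, Fri, Thu, Wed, Tue → Mon.
Second value goes 9, 16, 25, 36, 49, 64 → 81 (perfect squares: 3², 4², 5², …).
Third value: each term is the sum of the two before it, so 2, 1, 3, 4, 7, 11 → 18.
Fourth value: each term is the sum of the two before it, so 5, 3, 8, 11, 19, 30 → 49.
Putting it together: <Mon; 81; 18; 49>.

<Mon; 81; 18; 49>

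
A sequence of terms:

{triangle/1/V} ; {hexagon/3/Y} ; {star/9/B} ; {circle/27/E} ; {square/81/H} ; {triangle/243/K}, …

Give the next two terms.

{hexagon/729/N}, {star/2187/Q}

Shape — repeats triangle → hexagon → star → circle → square: triangle, hexagon, star, circle, square, triangle → hexagon → star.
For the second coordinate, ×3 each step: 1, 3, 9, 27, 81, 243 → 729 → 2187.
Letter: V, Y, B, E, H, K → N → Q (letters move forward 3 places in the alphabet, wrapping Z→A).
Putting the parts together: {hexagon/729/N} and then {star/2187/Q}.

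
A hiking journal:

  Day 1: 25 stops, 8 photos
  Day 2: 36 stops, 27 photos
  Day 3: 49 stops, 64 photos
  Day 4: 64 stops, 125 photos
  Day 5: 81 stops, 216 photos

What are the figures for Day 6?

Stops goes 25, 36, 49, 64, 81 → 100 (perfect squares: 5², 6², 7², …).
Photos: perfect cubes: 2³, 3³, 4³, …; 8, 27, 64, 125, 216 → 343.
So the next line is 100 stops, 343 photos.

100 stops, 343 photos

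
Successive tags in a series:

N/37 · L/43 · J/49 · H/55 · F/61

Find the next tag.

D/67

For the letter, letters move back 2 places in the alphabet: N, L, J, H, F → D.
Second component: 37, 43, 49, 55, 61 → 67 (+6 each step).
So the next tag is D/67.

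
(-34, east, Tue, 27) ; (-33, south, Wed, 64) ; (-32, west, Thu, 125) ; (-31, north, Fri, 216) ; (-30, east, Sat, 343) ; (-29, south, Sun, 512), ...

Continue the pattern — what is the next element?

First slot: +1 each step, so -34, -33, -32, -31, -30, -29 → -28.
Direction: repeats east → south → west → north; east, south, west, north, east, south → west.
Day: Tue, Wed, Thu, Fri, Sat, Sun → Mon (runs through the weekdays Mon→Sun).
Fourth slot: 27, 64, 125, 216, 343, 512 → 729 (perfect cubes: 3³, 4³, 5³, …).
Combining the parts gives (-28, west, Mon, 729).

(-28, west, Mon, 729)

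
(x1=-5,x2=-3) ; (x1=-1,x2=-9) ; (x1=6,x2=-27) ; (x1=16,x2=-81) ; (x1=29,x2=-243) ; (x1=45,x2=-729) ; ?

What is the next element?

(x1=64,x2=-2187)

For the x1, differences are 4, 7, 10, … (increasing by 3 each time): -5, -1, 6, 16, 29, 45 → 64.
X2: ×3 each step, so -3, -9, -27, -81, -243, -729 → -2187.
Combining the parts gives (x1=64,x2=-2187).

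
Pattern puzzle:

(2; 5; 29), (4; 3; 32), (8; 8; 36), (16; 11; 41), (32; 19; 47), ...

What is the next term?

(64; 30; 54)

First entry: 2, 4, 8, 16, 32 → 64 (×2 each step).
Second entry — each term is the sum of the two before it: 5, 3, 8, 11, 19 → 30.
Third entry: 29, 32, 36, 41, 47 → 54 (differences are 3, 4, 5, … (increasing by 1 each time)).
Combining the parts gives (64; 30; 54).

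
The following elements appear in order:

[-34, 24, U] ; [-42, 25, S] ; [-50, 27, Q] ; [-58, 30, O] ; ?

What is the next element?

First part: −8 each step, so -34, -42, -50, -58 → -66.
Second part: differences are 1, 2, 3, … (increasing by 1 each time); 24, 25, 27, 30 → 34.
Letter: letters move back 2 places in the alphabet; U, S, Q, O → M.
Putting it together: [-66, 34, M].

[-66, 34, M]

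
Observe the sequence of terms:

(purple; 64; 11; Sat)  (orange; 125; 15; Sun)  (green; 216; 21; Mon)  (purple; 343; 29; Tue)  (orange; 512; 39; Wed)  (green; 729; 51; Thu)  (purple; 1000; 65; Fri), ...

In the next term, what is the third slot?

81

Third slot goes 11, 15, 21, 29, 39, 51, 65 → 81 (differences are 4, 6, 8, … (increasing by 2 each time)).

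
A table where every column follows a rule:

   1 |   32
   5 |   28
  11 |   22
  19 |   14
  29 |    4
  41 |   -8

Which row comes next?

First component: differences are 4, 6, 8, … (increasing by 2 each time); 1, 5, 11, 19, 29, 41 → 55.
Second component: together with the first component always sums to 33, so 32, 28, 22, 14, 4, -8 → -22.
Combining the parts gives 55  -22.

55  -22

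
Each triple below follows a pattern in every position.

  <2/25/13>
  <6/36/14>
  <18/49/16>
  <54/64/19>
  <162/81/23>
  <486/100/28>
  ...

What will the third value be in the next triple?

34

Third value: 13, 14, 16, 19, 23, 28 → 34 (differences are 1, 2, 3, … (increasing by 1 each time)).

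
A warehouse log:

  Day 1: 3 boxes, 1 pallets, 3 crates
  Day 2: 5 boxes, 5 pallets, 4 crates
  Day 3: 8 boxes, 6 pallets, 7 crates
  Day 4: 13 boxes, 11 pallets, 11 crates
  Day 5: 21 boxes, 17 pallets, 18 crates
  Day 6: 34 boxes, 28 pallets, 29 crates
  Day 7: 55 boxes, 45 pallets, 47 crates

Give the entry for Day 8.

89 boxes, 73 pallets, 76 crates

Boxes: each term is the sum of the two before it; 3, 5, 8, 13, 21, 34, 55 → 89.
For the pallets, each term is the sum of the two before it: 1, 5, 6, 11, 17, 28, 45 → 73.
Crates — each term is the sum of the two before it: 3, 4, 7, 11, 18, 29, 47 → 76.
Combining the parts gives 89 boxes, 73 pallets, 76 crates.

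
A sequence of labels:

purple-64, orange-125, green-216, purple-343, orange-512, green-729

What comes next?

Colour: purple, orange, green, purple, orange, green → purple (repeats purple → orange → green).
Second component: perfect cubes: 4³, 5³, 6³, …, so 64, 125, 216, 343, 512, 729 → 1000.
Combining the parts gives purple-1000.

purple-1000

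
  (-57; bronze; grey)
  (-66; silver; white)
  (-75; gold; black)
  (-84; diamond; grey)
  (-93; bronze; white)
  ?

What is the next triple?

(-102; silver; black)

First component: −9 each step, so -57, -66, -75, -84, -93 → -102.
Rank: repeats bronze → silver → gold → diamond; bronze, silver, gold, diamond, bronze → silver.
Shade: grey, white, black, grey, white → black (repeats grey → white → black).
Combining the parts gives (-102; silver; black).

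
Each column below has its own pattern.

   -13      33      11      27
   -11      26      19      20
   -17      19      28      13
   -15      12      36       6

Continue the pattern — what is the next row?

For the first component, alternating steps +2, −6, +2, −6, …: -13, -11, -17, -15 → -21.
Second component — −7 each step: 33, 26, 19, 12 → 5.
Third component: alternating steps +8, +9, +8, +9, …; 11, 19, 28, 36 → 45.
For the fourth component, always 6 less than the second component: 27, 20, 13, 6 → -1.
Combining the parts gives -21  5  45  -1.

-21  5  45  -1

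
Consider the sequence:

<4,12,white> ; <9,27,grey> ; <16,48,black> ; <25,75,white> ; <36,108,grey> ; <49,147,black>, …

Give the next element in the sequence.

<64,192,white>

First entry — perfect squares: 2², 3², 4², …: 4, 9, 16, 25, 36, 49 → 64.
Second entry: always 3 × the first entry; 12, 27, 48, 75, 108, 147 → 192.
Shade — repeats white → grey → black: white, grey, black, white, grey, black → white.
Putting it together: <64,192,white>.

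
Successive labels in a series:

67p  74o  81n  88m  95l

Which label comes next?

First component: +7 each step; 67, 74, 81, 88, 95 → 102.
Letter: letters move back 1 place in the alphabet, so p, o, n, m, l → k.
So the next label is 102k.

102k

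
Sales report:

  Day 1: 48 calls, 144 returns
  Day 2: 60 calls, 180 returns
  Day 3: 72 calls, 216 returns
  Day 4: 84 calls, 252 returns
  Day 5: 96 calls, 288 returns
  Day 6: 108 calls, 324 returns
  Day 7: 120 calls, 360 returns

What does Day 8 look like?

Calls: +12 each step, so 48, 60, 72, 84, 96, 108, 120 → 132.
Returns: always 3 × the calls, so 144, 180, 216, 252, 288, 324, 360 → 396.
So the next row is 132 calls, 396 returns.

132 calls, 396 returns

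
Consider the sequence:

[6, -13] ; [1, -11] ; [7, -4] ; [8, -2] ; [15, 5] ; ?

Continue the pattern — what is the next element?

[23, 7]

First entry — each term is the sum of the two before it: 6, 1, 7, 8, 15 → 23.
Second entry — alternating steps +2, +7, +2, +7, …: -13, -11, -4, -2, 5 → 7.
Putting it together: [23, 7].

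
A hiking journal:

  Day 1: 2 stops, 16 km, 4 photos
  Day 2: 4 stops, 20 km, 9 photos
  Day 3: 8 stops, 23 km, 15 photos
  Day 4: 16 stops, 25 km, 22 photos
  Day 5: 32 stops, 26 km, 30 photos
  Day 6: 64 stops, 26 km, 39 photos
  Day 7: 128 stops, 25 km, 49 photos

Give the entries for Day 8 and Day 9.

Stops — ×2 each step: 2, 4, 8, 16, 32, 64, 128 → 256 → 512.
Km: 16, 20, 23, 25, 26, 26, 25 → 23 → 20 (differences are 4, 3, 2, … (decreasing by 1 each time)).
Photos: differences are 5, 6, 7, … (increasing by 1 each time); 4, 9, 15, 22, 30, 39, 49 → 60 → 72.
So the next two rows are 256 stops, 23 km, 60 photos and 512 stops, 20 km, 72 photos.

256 stops, 23 km, 60 photos; 512 stops, 20 km, 72 photos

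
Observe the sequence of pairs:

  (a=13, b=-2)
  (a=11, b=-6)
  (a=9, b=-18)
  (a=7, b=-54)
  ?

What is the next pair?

For the a, −2 each step: 13, 11, 9, 7 → 5.
B: ×3 each step; -2, -6, -18, -54 → -162.
Combining the parts gives (a=5, b=-162).

(a=5, b=-162)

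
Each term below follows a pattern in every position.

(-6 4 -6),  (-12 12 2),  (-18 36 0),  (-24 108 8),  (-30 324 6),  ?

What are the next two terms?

(-36 972 14), (-42 2916 12)

First value: −6 each step, so -6, -12, -18, -24, -30 → -36 → -42.
Second value goes 4, 12, 36, 108, 324 → 972 → 2916 (×3 each step).
For the third value, alternating steps +8, −2, +8, −2, …: -6, 2, 0, 8, 6 → 14 → 12.
Putting the parts together: (-36 972 14) and then (-42 2916 12).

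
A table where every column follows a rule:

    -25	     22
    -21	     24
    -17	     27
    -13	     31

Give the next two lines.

First component: +4 each step, so -25, -21, -17, -13 → -9 → -5.
Second component: differences are 2, 3, 4, … (increasing by 1 each time); 22, 24, 27, 31 → 36 → 42.
So the next two lines are -9  36 and -5  42.

-9  36; -5  42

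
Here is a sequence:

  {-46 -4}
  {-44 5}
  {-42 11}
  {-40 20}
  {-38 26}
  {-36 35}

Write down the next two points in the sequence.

{-34 41}, {-32 50}

First component: +2 each step, so -46, -44, -42, -40, -38, -36 → -34 → -32.
For the second component, alternating steps +9, +6, +9, +6, …: -4, 5, 11, 20, 26, 35 → 41 → 50.
So the next two points are {-34 41} and {-32 50}.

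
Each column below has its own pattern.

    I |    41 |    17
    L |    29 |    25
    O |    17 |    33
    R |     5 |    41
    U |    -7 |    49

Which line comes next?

Letter goes I, L, O, R, U → X (letters move forward 3 places in the alphabet).
Second component: −12 each step; 41, 29, 17, 5, -7 → -19.
Third component goes 17, 25, 33, 41, 49 → 57 (+8 each step).
So the next line is X  -19  57.

X  -19  57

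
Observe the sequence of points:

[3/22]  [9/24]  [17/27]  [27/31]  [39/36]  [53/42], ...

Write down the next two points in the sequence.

[69/49], [87/57]

First part: differences are 6, 8, 10, … (increasing by 2 each time), so 3, 9, 17, 27, 39, 53 → 69 → 87.
Second part — differences are 2, 3, 4, … (increasing by 1 each time): 22, 24, 27, 31, 36, 42 → 49 → 57.
So the next two points are [69/49] and [87/57].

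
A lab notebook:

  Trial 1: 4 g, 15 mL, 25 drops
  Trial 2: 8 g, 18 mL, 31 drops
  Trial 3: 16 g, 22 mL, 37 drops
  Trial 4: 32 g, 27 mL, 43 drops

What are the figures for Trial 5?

64 g, 33 mL, 49 drops

G goes 4, 8, 16, 32 → 64 (×2 each step).
ML: differences are 3, 4, 5, … (increasing by 1 each time); 15, 18, 22, 27 → 33.
Drops: +6 each step, so 25, 31, 37, 43 → 49.
So the next record is 64 g, 33 mL, 49 drops.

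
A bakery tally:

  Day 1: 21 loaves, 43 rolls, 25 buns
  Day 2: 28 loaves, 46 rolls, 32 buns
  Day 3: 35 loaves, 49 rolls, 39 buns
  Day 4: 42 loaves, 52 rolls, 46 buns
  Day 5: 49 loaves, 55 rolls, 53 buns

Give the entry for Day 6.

Loaves: 21, 28, 35, 42, 49 → 56 (+7 each step).
Rolls — +3 each step: 43, 46, 49, 52, 55 → 58.
Buns goes 25, 32, 39, 46, 53 → 60 (always 4 more than the loaves).
So the next row is 56 loaves, 58 rolls, 60 buns.

56 loaves, 58 rolls, 60 buns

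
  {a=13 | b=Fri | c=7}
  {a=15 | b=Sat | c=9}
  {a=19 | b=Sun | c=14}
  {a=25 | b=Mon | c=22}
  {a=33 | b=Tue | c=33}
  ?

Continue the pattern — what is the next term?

A: differences are 2, 4, 6, … (increasing by 2 each time), so 13, 15, 19, 25, 33 → 43.
B: Fri, Sat, Sun, Mon, Tue → Wed (runs through the weekdays Mon→Sun).
C: differences are 2, 5, 8, … (increasing by 3 each time), so 7, 9, 14, 22, 33 → 47.
Putting it together: {a=43 | b=Wed | c=47}.

{a=43 | b=Wed | c=47}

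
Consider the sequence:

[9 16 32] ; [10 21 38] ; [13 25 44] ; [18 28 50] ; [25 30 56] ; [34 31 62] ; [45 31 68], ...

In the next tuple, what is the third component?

For the third component, +6 each step: 32, 38, 44, 50, 56, 62, 68 → 74.

74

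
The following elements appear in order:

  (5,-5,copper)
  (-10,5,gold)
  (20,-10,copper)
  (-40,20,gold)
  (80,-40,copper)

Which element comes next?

First part goes 5, -10, 20, -40, 80 → -160 (×(-2) each step).
For the second part, always the previous value of the first part: -5, 5, -10, 20, -40 → 80.
Metal — alternates copper ↔ gold: copper, gold, copper, gold, copper → gold.
Putting it together: (-160,80,gold).

(-160,80,gold)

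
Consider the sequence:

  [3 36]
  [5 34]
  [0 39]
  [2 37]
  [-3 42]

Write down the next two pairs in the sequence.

[-1 40], [-6 45]

First value goes 3, 5, 0, 2, -3 → -1 → -6 (alternating steps +2, −5, +2, −5, …).
Second value — together with the first value always sums to 39: 36, 34, 39, 37, 42 → 40 → 45.
Putting the parts together: [-1 40] and then [-6 45].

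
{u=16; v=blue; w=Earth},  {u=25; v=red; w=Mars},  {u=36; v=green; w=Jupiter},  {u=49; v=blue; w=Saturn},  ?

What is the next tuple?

{u=64; v=red; w=Uranus}

U: perfect squares: 4², 5², 6², …; 16, 25, 36, 49 → 64.
V goes blue, red, green, blue → red (repeats blue → red → green).
W: runs through the planets Mercury→Neptune, so Earth, Mars, Jupiter, Saturn → Uranus.
So the next tuple is {u=64; v=red; w=Uranus}.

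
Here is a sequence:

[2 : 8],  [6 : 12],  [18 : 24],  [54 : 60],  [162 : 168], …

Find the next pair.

[486 : 492]

For the first slot, ×3 each step: 2, 6, 18, 54, 162 → 486.
Second slot goes 8, 12, 24, 60, 168 → 492 (always 6 more than the first slot).
Combining the parts gives [486 : 492].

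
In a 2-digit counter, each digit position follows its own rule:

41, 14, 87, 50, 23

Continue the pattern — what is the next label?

96

First digit — −3 each step, mod 10: 4, 1, 8, 5, 2 → 9.
For the second digit, +3 each step, mod 10: 1, 4, 7, 0, 3 → 6.
Putting it together: 96.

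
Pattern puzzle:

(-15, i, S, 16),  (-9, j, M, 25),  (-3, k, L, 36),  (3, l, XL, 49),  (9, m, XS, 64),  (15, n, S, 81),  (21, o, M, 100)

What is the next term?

First value: +6 each step; -15, -9, -3, 3, 9, 15, 21 → 27.
Letter goes i, j, k, l, m, n, o → p (letters move forward 1 place in the alphabet).
Size goes S, M, L, XL, XS, S, M → L (repeats S → M → L → XL → XS).
Fourth value — perfect squares: 4², 5², 6², …: 16, 25, 36, 49, 64, 81, 100 → 121.
Putting it together: (27, p, L, 121).

(27, p, L, 121)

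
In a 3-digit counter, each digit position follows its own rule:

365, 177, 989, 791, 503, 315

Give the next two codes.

First digit: −2 each step, mod 10, so 3, 1, 9, 7, 5, 3 → 1 → 9.
For the second digit, +1 each step, mod 10: 6, 7, 8, 9, 0, 1 → 2 → 3.
Third digit goes 5, 7, 9, 1, 3, 5 → 7 → 9 (+2 each step, mod 10).
So the next two codes are 127 and 939.

127, 939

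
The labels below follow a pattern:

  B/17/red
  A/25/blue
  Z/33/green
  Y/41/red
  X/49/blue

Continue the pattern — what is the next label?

Letter — letters move back 1 place in the alphabet, wrapping A→Z: B, A, Z, Y, X → W.
For the second component, +8 each step: 17, 25, 33, 41, 49 → 57.
For the colour, repeats red → blue → green: red, blue, green, red, blue → green.
Combining the parts gives W/57/green.

W/57/green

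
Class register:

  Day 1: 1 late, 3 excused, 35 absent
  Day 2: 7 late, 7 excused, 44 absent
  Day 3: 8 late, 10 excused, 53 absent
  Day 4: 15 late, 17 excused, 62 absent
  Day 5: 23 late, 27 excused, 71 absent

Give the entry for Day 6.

38 late, 44 excused, 80 absent

Late: each term is the sum of the two before it; 1, 7, 8, 15, 23 → 38.
Excused: each term is the sum of the two before it; 3, 7, 10, 17, 27 → 44.
Absent: 35, 44, 53, 62, 71 → 80 (+9 each step).
So the next line is 38 late, 44 excused, 80 absent.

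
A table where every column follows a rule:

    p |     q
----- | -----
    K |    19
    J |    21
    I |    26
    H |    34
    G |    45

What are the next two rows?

F  59; E  76

Column p goes K, J, I, H, G → F → E (letters move back 1 place in the alphabet).
For the column q, differences are 2, 5, 8, … (increasing by 3 each time): 19, 21, 26, 34, 45 → 59 → 76.
So the next two rows are F  59 and E  76.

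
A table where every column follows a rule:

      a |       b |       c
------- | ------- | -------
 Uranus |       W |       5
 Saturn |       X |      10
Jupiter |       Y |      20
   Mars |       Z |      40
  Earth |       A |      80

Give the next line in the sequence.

Column a: Uranus, Saturn, Jupiter, Mars, Earth → Venus (runs backward through the planets Mercury→Neptune).
For the column b, letters move forward 1 place in the alphabet, wrapping Z→A: W, X, Y, Z, A → B.
Column c: ×2 each step; 5, 10, 20, 40, 80 → 160.
So the next line is Venus  B  160.

Venus  B  160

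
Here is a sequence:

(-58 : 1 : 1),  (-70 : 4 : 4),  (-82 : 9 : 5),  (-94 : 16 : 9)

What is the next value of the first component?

First component: −12 each step, so -58, -70, -82, -94 → -106.

-106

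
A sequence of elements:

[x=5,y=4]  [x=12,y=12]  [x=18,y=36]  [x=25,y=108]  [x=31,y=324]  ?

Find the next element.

X: alternating steps +7, +6, +7, +6, …, so 5, 12, 18, 25, 31 → 38.
Y: ×3 each step; 4, 12, 36, 108, 324 → 972.
Putting it together: [x=38,y=972].

[x=38,y=972]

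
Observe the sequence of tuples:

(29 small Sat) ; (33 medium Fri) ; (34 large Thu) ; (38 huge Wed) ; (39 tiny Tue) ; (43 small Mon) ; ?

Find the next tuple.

(44 medium Sun)

First component: alternating steps +4, +1, +4, +1, …; 29, 33, 34, 38, 39, 43 → 44.
For the size, repeats small → medium → large → huge → tiny: small, medium, large, huge, tiny, small → medium.
Day goes Sat, Fri, Thu, Wed, Tue, Mon → Sun (runs backward through the weekdays Mon→Sun).
Putting it together: (44 medium Sun).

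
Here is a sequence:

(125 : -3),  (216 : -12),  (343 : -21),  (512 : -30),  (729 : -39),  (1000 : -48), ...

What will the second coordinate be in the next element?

For the second coordinate, −9 each step: -3, -12, -21, -30, -39, -48 → -57.

-57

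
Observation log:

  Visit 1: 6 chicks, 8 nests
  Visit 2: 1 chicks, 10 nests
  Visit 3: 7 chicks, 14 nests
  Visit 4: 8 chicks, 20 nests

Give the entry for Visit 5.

Chicks: each term is the sum of the two before it, so 6, 1, 7, 8 → 15.
Nests — differences are 2, 4, 6, … (increasing by 2 each time): 8, 10, 14, 20 → 28.
Combining the parts gives 15 chicks, 28 nests.

15 chicks, 28 nests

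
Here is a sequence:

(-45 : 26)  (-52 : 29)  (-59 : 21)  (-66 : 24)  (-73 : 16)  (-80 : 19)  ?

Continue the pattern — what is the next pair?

First entry: −7 each step, so -45, -52, -59, -66, -73, -80 → -87.
Second entry — alternating steps +3, −8, +3, −8, …: 26, 29, 21, 24, 16, 19 → 11.
Combining the parts gives (-87 : 11).

(-87 : 11)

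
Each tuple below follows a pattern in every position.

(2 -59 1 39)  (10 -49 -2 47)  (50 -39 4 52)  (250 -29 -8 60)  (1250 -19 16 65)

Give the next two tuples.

(6250 -9 -32 73), (31250 1 64 78)

First part: ×5 each step; 2, 10, 50, 250, 1250 → 6250 → 31250.
Second part: +10 each step, so -59, -49, -39, -29, -19 → -9 → 1.
For the third part, ×(-2) each step: 1, -2, 4, -8, 16 → -32 → 64.
Fourth part: alternating steps +8, +5, +8, +5, …; 39, 47, 52, 60, 65 → 73 → 78.
Putting the parts together: (6250 -9 -32 73) and then (31250 1 64 78).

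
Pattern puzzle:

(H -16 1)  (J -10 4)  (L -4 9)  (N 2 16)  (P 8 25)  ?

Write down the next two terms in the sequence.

For the letter, letters move forward 2 places in the alphabet: H, J, L, N, P → R → T.
Second part goes -16, -10, -4, 2, 8 → 14 → 20 (+6 each step).
Third part goes 1, 4, 9, 16, 25 → 36 → 49 (perfect squares: 1², 2², 3², …).
Putting the parts together: (R 14 36) and then (T 20 49).

(R 14 36), (T 20 49)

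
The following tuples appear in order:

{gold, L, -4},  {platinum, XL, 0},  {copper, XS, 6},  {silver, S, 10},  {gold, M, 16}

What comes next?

Metal goes gold, platinum, copper, silver, gold → platinum (repeats gold → platinum → copper → silver).
Size: L, XL, XS, S, M → L (runs through clothing sizes XS→XL).
Third value — alternating steps +4, +6, +4, +6, …: -4, 0, 6, 10, 16 → 20.
Putting it together: {platinum, L, 20}.

{platinum, L, 20}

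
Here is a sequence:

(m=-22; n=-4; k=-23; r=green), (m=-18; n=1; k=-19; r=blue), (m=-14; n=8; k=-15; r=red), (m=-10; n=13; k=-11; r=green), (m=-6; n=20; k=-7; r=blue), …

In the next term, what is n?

25

N: alternating steps +5, +7, +5, +7, …, so -4, 1, 8, 13, 20 → 25.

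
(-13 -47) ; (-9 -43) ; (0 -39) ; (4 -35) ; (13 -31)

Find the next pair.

(17 -27)

First component — alternating steps +4, +9, +4, +9, …: -13, -9, 0, 4, 13 → 17.
Second component: +4 each step, so -47, -43, -39, -35, -31 → -27.
So the next pair is (17 -27).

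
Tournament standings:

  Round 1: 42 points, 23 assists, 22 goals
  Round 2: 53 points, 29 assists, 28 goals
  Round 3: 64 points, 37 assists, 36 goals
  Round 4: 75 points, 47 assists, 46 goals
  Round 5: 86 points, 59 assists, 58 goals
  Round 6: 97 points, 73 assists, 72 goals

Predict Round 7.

108 points, 89 assists, 88 goals

Points: 42, 53, 64, 75, 86, 97 → 108 (+11 each step).
For the assists, differences are 6, 8, 10, … (increasing by 2 each time): 23, 29, 37, 47, 59, 73 → 89.
For the goals, always 1 less than the assists: 22, 28, 36, 46, 58, 72 → 88.
Combining the parts gives 108 points, 89 assists, 88 goals.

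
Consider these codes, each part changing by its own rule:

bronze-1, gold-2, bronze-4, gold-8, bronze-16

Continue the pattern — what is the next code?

Rank: alternates bronze ↔ gold, so bronze, gold, bronze, gold, bronze → gold.
Second component: ×2 each step; 1, 2, 4, 8, 16 → 32.
Putting it together: gold-32.

gold-32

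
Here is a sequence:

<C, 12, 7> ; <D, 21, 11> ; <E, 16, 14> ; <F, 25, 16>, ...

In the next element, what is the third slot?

17

Third slot: differences are 4, 3, 2, … (decreasing by 1 each time), so 7, 11, 14, 16 → 17.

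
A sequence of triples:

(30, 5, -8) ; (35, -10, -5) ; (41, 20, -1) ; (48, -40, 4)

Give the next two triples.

(56, 80, 10), (65, -160, 17)

First component: differences are 5, 6, 7, … (increasing by 1 each time); 30, 35, 41, 48 → 56 → 65.
Second component goes 5, -10, 20, -40 → 80 → -160 (×(-2) each step).
Third component: -8, -5, -1, 4 → 10 → 17 (differences are 3, 4, 5, … (increasing by 1 each time)).
Putting the parts together: (56, 80, 10) and then (65, -160, 17).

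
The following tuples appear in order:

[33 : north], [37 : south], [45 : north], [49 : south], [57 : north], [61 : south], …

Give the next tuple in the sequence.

[69 : north]

First part: alternating steps +4, +8, +4, +8, …; 33, 37, 45, 49, 57, 61 → 69.
Direction goes north, south, north, south, north, south → north (alternates north ↔ south).
So the next tuple is [69 : north].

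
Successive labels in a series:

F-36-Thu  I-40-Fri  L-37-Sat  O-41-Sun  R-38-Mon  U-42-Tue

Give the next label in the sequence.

X-39-Wed

Letter: letters move forward 3 places in the alphabet; F, I, L, O, R, U → X.
For the second component, alternating steps +4, −3, +4, −3, …: 36, 40, 37, 41, 38, 42 → 39.
For the day, runs through the weekdays Mon→Sun: Thu, Fri, Sat, Sun, Mon, Tue → Wed.
So the next label is X-39-Wed.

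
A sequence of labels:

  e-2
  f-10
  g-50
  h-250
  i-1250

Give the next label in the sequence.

j-6250

Letter goes e, f, g, h, i → j (letters move forward 1 place in the alphabet).
Second component — ×5 each step: 2, 10, 50, 250, 1250 → 6250.
Combining the parts gives j-6250.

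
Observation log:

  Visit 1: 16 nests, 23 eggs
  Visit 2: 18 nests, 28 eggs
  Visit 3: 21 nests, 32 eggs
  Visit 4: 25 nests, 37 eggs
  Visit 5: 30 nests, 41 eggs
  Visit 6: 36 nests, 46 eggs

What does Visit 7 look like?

43 nests, 50 eggs

Nests — differences are 2, 3, 4, … (increasing by 1 each time): 16, 18, 21, 25, 30, 36 → 43.
Eggs — alternating steps +5, +4, +5, +4, …: 23, 28, 32, 37, 41, 46 → 50.
Putting it together: 43 nests, 50 eggs.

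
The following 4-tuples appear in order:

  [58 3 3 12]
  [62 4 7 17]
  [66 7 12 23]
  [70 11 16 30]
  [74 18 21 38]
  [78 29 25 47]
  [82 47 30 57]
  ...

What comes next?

For the first coordinate, +4 each step: 58, 62, 66, 70, 74, 78, 82 → 86.
Second coordinate: 3, 4, 7, 11, 18, 29, 47 → 76 (each term is the sum of the two before it).
Third coordinate: 3, 7, 12, 16, 21, 25, 30 → 34 (alternating steps +4, +5, +4, +5, …).
Fourth coordinate: differences are 5, 6, 7, … (increasing by 1 each time); 12, 17, 23, 30, 38, 47, 57 → 68.
Combining the parts gives [86 76 34 68].

[86 76 34 68]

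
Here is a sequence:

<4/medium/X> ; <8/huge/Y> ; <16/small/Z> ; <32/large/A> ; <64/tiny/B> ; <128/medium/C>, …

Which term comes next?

First part: ×2 each step, so 4, 8, 16, 32, 64, 128 → 256.
Size: repeats medium → huge → small → large → tiny, so medium, huge, small, large, tiny, medium → huge.
Letter — letters move forward 1 place in the alphabet, wrapping Z→A: X, Y, Z, A, B, C → D.
Combining the parts gives <256/huge/D>.

<256/huge/D>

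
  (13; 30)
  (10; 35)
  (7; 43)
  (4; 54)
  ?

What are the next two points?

First value — −3 each step: 13, 10, 7, 4 → 1 → -2.
Second value: 30, 35, 43, 54 → 68 → 85 (differences are 5, 8, 11, … (increasing by 3 each time)).
Putting the parts together: (1; 68) and then (-2; 85).

(1; 68), (-2; 85)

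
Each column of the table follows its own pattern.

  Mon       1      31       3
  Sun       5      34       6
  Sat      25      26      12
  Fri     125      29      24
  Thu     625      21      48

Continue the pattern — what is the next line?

Day — runs backward through the weekdays Mon→Sun: Mon, Sun, Sat, Fri, Thu → Wed.
Second component: 1, 5, 25, 125, 625 → 3125 (×5 each step).
Third component: alternating steps +3, −8, +3, −8, …, so 31, 34, 26, 29, 21 → 24.
Fourth component — ×2 each step: 3, 6, 12, 24, 48 → 96.
So the next line is Wed  3125  24  96.

Wed  3125  24  96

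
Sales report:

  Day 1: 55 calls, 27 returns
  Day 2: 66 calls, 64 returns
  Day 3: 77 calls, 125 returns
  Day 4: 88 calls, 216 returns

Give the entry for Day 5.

99 calls, 343 returns

Calls goes 55, 66, 77, 88 → 99 (+11 each step).
Returns: 27, 64, 125, 216 → 343 (perfect cubes: 3³, 4³, 5³, …).
Putting it together: 99 calls, 343 returns.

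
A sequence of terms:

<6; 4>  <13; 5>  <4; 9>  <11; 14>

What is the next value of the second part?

23

Second part: each term is the sum of the two before it; 4, 5, 9, 14 → 23.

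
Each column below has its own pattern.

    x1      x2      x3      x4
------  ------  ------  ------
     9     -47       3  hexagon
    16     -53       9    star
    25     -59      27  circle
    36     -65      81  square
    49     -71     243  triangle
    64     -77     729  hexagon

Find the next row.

Column x1: 9, 16, 25, 36, 49, 64 → 81 (perfect squares: 3², 4², 5², …).
Column x2 goes -47, -53, -59, -65, -71, -77 → -83 (−6 each step).
Column x3: ×3 each step, so 3, 9, 27, 81, 243, 729 → 2187.
Column x4: repeats hexagon → star → circle → square → triangle; hexagon, star, circle, square, triangle, hexagon → star.
So the next row is 81  -83  2187  star.

81  -83  2187  star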